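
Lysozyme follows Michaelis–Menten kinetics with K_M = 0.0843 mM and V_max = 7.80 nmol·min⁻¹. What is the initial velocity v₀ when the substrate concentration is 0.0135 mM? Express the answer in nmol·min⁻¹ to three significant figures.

1.08 nmol·min⁻¹

v = Vmax·[S]/(Km + [S]) = 7.80 × 0.0135 / (0.0843 + 0.0135)
  = 0.1053 / 0.09780 = 1.08 nmol·min⁻¹.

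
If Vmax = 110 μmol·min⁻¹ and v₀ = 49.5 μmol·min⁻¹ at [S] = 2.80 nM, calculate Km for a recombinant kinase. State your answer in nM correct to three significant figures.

From v = Vmax[S]/(Km+[S]), Km = [S](Vmax − v)/v.
Km = 2.80 × (110 − 49.5) / 49.5 = 169.4/49.5 = 3.42 nM.

3.42 nM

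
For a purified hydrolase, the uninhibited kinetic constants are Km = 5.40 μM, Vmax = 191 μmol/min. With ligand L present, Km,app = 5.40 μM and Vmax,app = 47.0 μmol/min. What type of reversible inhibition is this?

Vmax decreases (191 → 47.0 μmol/min) while Km is unchanged — pure noncompetitive inhibition.

noncompetitive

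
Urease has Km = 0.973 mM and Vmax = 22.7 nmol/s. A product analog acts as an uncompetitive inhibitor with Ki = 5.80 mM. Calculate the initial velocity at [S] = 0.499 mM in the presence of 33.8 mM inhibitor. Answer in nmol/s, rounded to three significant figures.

With α = 1 + [I]/Ki = 1 + 33.8/5.80 = 6.828, the uncompetitive rate law is v = (Vmax/α)·[S] / (Km/α + [S]).
v = (22.7/6.828)×0.499 / (0.973/6.828 + 0.499) = 1.659/0.6415 = 2.59 nmol/s.

2.59 nmol/s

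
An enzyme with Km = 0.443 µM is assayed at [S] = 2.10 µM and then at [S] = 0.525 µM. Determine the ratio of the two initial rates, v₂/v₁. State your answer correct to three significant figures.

0.657

Since Vmax cancels, v₂/v₁ = [S]₂(Km+[S]₁) / [S]₁(Km+[S]₂).
= 0.525×(0.443+2.10) / (2.10×(0.443+0.525)) = 1.335/2.033 = 0.657.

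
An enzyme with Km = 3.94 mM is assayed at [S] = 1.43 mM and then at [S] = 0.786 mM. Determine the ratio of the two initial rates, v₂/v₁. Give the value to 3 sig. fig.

0.625

Since Vmax cancels, v₂/v₁ = [S]₂(Km+[S]₁) / [S]₁(Km+[S]₂).
= 0.786×(3.94+1.43) / (1.43×(3.94+0.786)) = 4.221/6.758 = 0.625.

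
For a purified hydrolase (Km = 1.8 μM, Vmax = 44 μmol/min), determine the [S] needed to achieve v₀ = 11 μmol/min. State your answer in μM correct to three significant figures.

0.600 μM

The required fractional saturation is v/Vmax = 11/44 = 0.2500.
Then [S]/(Km+[S]) = 0.2500 ⇒ [S] = 1.8 × 0.2500/(1 − 0.2500) = 0.600 μM.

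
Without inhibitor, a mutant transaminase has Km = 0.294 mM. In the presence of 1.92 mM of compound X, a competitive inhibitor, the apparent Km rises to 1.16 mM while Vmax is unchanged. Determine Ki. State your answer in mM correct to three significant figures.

0.652 mM

Competitive: Km,app = α·Km with α = 1 + [I]/Ki.
α = Km,app/Km = 1.16/0.294 = 3.946.
Ki = [I]/(α − 1) = 1.92/2.946 = 0.652 mM.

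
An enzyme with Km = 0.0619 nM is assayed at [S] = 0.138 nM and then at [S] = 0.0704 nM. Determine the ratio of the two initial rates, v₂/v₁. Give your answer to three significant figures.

0.771

Since Vmax cancels, v₂/v₁ = [S]₂(Km+[S]₁) / [S]₁(Km+[S]₂).
= 0.0704×(0.0619+0.138) / (0.138×(0.0619+0.0704)) = 0.01407/0.01826 = 0.771.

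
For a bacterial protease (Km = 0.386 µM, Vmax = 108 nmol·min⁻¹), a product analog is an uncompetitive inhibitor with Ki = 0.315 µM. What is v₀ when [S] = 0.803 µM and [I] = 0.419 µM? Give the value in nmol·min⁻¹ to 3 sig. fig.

38.4 nmol·min⁻¹

With α = 1 + [I]/Ki = 1 + 0.419/0.315 = 2.330, the uncompetitive rate law is v = (Vmax/α)·[S] / (Km/α + [S]).
v = (108/2.330)×0.803 / (0.386/2.330 + 0.803) = 37.22/0.9687 = 38.4 nmol·min⁻¹.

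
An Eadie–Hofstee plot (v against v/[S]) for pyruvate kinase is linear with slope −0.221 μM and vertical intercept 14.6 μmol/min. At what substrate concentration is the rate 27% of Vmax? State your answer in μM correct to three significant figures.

0.0817 μM

The Eadie–Hofstee slope gives Km = 0.221 μM (slope = −Km).
v/Vmax = [S]/(Km+[S]) = 0.27 ⇒ [S] = Km·0.27/(1−0.27) = 0.221 × 0.3699 = 0.0817 μM.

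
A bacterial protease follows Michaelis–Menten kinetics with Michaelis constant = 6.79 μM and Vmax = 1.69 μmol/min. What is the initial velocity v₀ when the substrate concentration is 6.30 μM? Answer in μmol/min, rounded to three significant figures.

0.813 μmol/min

[S]/(Km+[S]) = 6.30/13.09 = 0.4813, the fractional saturation.
v = 0.4813 × Vmax = 0.4813 × 1.69 = 0.813 μmol/min.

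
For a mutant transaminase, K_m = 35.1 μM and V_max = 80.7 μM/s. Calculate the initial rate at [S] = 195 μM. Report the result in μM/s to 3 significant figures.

v = Vmax·[S]/(Km + [S]) = 80.7 × 195 / (35.1 + 195)
  = 15740 / 230.1 = 68.4 μM/s.

68.4 μM/s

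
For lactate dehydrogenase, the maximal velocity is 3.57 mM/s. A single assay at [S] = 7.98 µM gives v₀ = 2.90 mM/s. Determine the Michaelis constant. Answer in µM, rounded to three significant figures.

From v = Vmax[S]/(Km+[S]), Km = [S](Vmax − v)/v.
Km = 7.98 × (3.57 − 2.90) / 2.90 = 5.347/2.90 = 1.84 µM.

1.84 µM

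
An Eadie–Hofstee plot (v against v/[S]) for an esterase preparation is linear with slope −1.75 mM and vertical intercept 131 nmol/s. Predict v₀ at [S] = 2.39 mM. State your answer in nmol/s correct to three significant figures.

In the Eadie–Hofstee form v = Vmax − Km·(v/[S]), the slope is −Km and the intercept is Vmax, so Km = 1.75 mM and Vmax = 131 nmol/s.
v = 131 × 2.39/(1.75 + 2.39) = 75.6 nmol/s.

75.6 nmol/s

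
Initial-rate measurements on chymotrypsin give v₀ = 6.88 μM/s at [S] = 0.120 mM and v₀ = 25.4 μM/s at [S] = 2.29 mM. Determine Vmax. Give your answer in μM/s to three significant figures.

29.8 μM/s

In reciprocal form, 1/v = (Km/Vmax)·(1/[S]) + 1/Vmax. The two points give (1/[S], 1/v) = (8.333, 0.1453) and (0.4367, 0.03937).
Slope = (0.1453 − 0.03937)/(8.333 − 0.4367) = 0.01342; intercept = 0.1453 − 0.01342×8.333 = 0.03351.
Vmax = 1/intercept = 29.8 μM/s; Km = slope × Vmax = 0.01342 × 29.8 = 0.401 mM.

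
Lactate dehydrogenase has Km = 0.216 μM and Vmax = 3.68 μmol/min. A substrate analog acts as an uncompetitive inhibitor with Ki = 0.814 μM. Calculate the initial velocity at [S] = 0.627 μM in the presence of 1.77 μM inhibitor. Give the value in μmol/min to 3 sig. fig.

1.05 μmol/min

With α = 1 + [I]/Ki = 1 + 1.77/0.814 = 3.174, the uncompetitive rate law is v = (Vmax/α)·[S] / (Km/α + [S]).
v = (3.68/3.174)×0.627 / (0.216/3.174 + 0.627) = 0.7269/0.6950 = 1.05 μmol/min.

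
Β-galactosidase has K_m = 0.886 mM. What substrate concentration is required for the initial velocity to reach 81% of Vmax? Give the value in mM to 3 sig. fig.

3.78 mM

v/Vmax = [S]/(Km+[S]) = 0.81, so [S] = Km·0.81/(1 − 0.81) = 0.886 × 4.263.
[S] = 3.78 mM.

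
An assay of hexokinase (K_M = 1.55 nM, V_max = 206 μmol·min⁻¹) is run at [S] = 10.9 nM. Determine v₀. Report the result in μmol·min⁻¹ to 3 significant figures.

v = Vmax·[S]/(Km + [S]) = 206 × 10.9 / (1.55 + 10.9)
  = 2245 / 12.45 = 180 μmol·min⁻¹.

180 μmol·min⁻¹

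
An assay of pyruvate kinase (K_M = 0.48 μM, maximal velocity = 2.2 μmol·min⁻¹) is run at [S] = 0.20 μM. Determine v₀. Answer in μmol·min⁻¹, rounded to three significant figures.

[S]/(Km+[S]) = 0.20/0.6800 = 0.2941, the fractional saturation.
v = 0.2941 × Vmax = 0.2941 × 2.2 = 0.647 μmol·min⁻¹.

0.647 μmol·min⁻¹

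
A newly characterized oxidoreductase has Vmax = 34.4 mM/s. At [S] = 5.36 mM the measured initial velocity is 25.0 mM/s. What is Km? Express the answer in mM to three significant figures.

From v = Vmax[S]/(Km+[S]), Km = [S](Vmax − v)/v.
Km = 5.36 × (34.4 − 25.0) / 25.0 = 50.38/25.0 = 2.02 mM.

2.02 mM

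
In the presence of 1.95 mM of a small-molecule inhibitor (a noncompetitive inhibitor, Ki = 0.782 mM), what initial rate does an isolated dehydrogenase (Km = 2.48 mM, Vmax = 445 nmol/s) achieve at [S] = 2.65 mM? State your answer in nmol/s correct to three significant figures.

65.8 nmol/s

With α = 1 + [I]/Ki = 1 + 1.95/0.782 = 3.494, the noncompetitive rate law is v = (Vmax/α)·[S] / (Km + [S]).
v = (445/3.494)×2.65 / (2.48 + 2.65) = 337.5/5.130 = 65.8 nmol/s.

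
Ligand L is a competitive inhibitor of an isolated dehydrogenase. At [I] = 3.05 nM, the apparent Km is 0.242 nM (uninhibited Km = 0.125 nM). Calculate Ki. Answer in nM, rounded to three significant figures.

Competitive: Km,app = α·Km with α = 1 + [I]/Ki.
α = Km,app/Km = 0.242/0.125 = 1.936.
Since α = 1 + [I]/Ki, [I]/Ki = 1.936 − 1 = 0.9360 and Ki = 3.05/0.9360 = 3.26 nM.

3.26 nM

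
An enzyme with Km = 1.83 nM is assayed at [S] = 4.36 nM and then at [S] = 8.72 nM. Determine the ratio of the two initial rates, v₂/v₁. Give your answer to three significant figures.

Since Vmax cancels, v₂/v₁ = [S]₂(Km+[S]₁) / [S]₁(Km+[S]₂).
= 8.72×(1.83+4.36) / (4.36×(1.83+8.72)) = 53.98/46.00 = 1.17.

1.17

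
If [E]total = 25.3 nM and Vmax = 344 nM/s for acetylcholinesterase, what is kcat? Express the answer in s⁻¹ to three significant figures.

13.6 s⁻¹

kcat = Vmax/[E]total = 344 nM/s / 25.3 nM = 13.6 s⁻¹.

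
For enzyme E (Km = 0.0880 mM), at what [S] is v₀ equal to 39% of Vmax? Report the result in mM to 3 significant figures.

0.0563 mM

v/Vmax = [S]/(Km+[S]) = 0.39, so [S] = Km·0.39/(1 − 0.39) = 0.0880 × 0.6393.
[S] = 0.0563 mM.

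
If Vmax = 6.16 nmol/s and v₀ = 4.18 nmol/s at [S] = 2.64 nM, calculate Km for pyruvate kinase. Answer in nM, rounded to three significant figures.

1.25 nM

v/Vmax = 4.18/6.16 = 0.6786 = [S]/(Km+[S]).
So Km + [S] = [S]/0.6786 = 3.891 nM, giving Km = 3.891 − 2.64 = 1.25 nM.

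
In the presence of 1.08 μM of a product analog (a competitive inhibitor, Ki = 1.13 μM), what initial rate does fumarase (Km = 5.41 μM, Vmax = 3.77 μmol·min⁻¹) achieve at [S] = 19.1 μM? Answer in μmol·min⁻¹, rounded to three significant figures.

2.43 μmol·min⁻¹

With α = 1 + [I]/Ki = 1 + 1.08/1.13 = 1.956, the competitive rate law is v = Vmax[S] / (αKm + [S]).
v = 3.77×19.1 / (1.956×5.41 + 19.1) = 72.01/29.68 = 2.43 μmol·min⁻¹.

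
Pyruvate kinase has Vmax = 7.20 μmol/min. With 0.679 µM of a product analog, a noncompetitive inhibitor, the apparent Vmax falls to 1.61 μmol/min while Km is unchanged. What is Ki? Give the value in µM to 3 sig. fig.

0.196 µM

Noncompetitive: Vmax,app = Vmax/α with α = 1 + [I]/Ki.
α = Vmax/Vmax,app = 7.20/1.61 = 4.472.
Ki = [I]/(α − 1) = 0.679/3.472 = 0.196 µM.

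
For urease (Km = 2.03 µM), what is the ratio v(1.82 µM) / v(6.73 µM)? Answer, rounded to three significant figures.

The fractional saturations are [S]/(Km+[S]) = 6.73/8.760 = 0.7683 and 1.82/3.850 = 0.4727.
v₂/v₁ is just their ratio: 0.4727/0.7683 = 0.615.

0.615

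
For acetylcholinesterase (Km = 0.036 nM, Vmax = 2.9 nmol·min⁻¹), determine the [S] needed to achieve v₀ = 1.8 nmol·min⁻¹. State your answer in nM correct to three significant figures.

0.0589 nM

The required fractional saturation is v/Vmax = 1.8/2.9 = 0.6207.
Then [S]/(Km+[S]) = 0.6207 ⇒ [S] = 0.036 × 0.6207/(1 − 0.6207) = 0.0589 nM.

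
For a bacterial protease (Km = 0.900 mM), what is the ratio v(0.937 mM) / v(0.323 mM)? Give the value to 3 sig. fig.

Since Vmax cancels, v₂/v₁ = [S]₂(Km+[S]₁) / [S]₁(Km+[S]₂).
= 0.937×(0.900+0.323) / (0.323×(0.900+0.937)) = 1.146/0.5934 = 1.93.

1.93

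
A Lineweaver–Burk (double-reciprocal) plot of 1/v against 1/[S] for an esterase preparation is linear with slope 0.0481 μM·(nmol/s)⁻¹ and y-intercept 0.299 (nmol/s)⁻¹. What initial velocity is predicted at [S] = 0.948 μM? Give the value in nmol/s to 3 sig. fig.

2.86 nmol/s

The y-intercept is 1/Vmax, so Vmax = 1/0.299 = 3.34 nmol/s.
The slope is Km/Vmax, so Km = 0.0481 × 3.34 = 0.161 μM.
Then v = 3.34 × 0.948/(0.161 + 0.948) = 2.86 nmol/s.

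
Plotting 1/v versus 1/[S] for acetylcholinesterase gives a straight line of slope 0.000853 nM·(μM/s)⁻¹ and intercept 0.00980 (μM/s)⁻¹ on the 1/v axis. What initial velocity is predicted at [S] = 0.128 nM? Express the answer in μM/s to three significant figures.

60.7 μM/s

The y-intercept is 1/Vmax, so Vmax = 1/0.00980 = 102 μM/s.
The slope is Km/Vmax, so Km = 0.000853 × 102 = 0.0870 nM.
Then v = 102 × 0.128/(0.0870 + 0.128) = 60.7 μM/s.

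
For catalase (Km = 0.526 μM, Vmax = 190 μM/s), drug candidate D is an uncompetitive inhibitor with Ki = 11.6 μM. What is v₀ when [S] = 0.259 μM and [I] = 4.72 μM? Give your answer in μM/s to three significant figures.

α = 1 + [I]/Ki = 1 + 4.72/11.6 = 1.407.
For an uncompetitive inhibitor, both parameters are divided by α, giving Vmax/α and Km/α: Km,app = 0.374 μM, Vmax,app = 135 μM/s.
v = Vmax,app·[S]/(Km,app + [S]) = 135 × 0.259/(0.374 + 0.259) = 55.3 μM/s.

55.3 μM/s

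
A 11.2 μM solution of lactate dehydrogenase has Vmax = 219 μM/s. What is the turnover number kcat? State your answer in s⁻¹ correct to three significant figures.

19.6 s⁻¹

kcat = Vmax/[E]total = 219 μM/s / 11.2 μM = 19.6 s⁻¹.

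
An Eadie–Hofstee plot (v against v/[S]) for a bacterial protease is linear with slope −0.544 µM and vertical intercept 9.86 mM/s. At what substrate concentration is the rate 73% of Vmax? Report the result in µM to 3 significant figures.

1.47 µM

The Eadie–Hofstee slope gives Km = 0.544 µM (slope = −Km).
v/Vmax = [S]/(Km+[S]) = 0.73 ⇒ [S] = Km·0.73/(1−0.73) = 0.544 × 2.704 = 1.47 µM.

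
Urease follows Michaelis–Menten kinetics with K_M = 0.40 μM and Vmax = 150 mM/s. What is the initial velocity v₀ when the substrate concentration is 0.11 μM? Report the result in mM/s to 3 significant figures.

32.4 mM/s

v = Vmax·[S]/(Km + [S]) = 150 × 0.11 / (0.40 + 0.11)
  = 16.50 / 0.5100 = 32.4 mM/s.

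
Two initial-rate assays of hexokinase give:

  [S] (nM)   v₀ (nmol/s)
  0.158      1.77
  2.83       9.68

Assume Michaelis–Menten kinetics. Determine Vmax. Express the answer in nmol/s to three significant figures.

13.2 nmol/s

From v = Vmax[S]/(Km+[S]), each point gives Vmax = v(Km+[S])/[S].
Equating: 1.77(Km+0.158)/0.158 = 9.68(Km+2.83)/2.83.
11.20·Km + 1.77 = 3.420·Km + 9.68, so (11.20 − 3.420)·Km = 9.68 − 1.77.
Km = 7.910/7.782 = 1.02 nM; then Vmax = 1.77(1.02+0.158)/0.158 = 13.2 nmol/s.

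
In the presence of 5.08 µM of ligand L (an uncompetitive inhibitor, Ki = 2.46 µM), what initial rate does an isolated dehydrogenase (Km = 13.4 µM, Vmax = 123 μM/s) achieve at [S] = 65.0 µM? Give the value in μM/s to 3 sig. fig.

37.6 μM/s

α = 1 + [I]/Ki = 1 + 5.08/2.46 = 3.065.
For an uncompetitive inhibitor, both parameters are divided by α, giving Vmax/α and Km/α: Km,app = 4.37 µM, Vmax,app = 40.1 μM/s.
v = Vmax,app·[S]/(Km,app + [S]) = 40.1 × 65.0/(4.37 + 65.0) = 37.6 μM/s.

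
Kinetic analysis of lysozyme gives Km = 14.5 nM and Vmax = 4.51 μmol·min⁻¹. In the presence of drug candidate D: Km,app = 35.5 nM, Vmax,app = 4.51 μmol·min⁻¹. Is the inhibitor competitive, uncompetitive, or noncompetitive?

competitive

Km increases (14.5 → 35.5 nM) while Vmax is unchanged — the hallmark of competitive inhibition.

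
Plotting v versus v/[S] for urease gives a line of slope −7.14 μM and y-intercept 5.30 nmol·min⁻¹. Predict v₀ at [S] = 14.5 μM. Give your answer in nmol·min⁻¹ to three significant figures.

In the Eadie–Hofstee form v = Vmax − Km·(v/[S]), the slope is −Km and the intercept is Vmax, so Km = 7.14 μM and Vmax = 5.30 nmol·min⁻¹.
v = 5.30 × 14.5/(7.14 + 14.5) = 3.55 nmol·min⁻¹.

3.55 nmol·min⁻¹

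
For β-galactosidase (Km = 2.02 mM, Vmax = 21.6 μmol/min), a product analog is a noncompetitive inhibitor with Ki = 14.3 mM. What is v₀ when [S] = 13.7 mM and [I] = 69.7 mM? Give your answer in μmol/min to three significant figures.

α = 1 + [I]/Ki = 1 + 69.7/14.3 = 5.874.
For a noncompetitive inhibitor, Vmax is reduced to Vmax/α while Km is unchanged: Km,app = 2.02 mM, Vmax,app = 3.68 μmol/min.
v = Vmax,app·[S]/(Km,app + [S]) = 3.68 × 13.7/(2.02 + 13.7) = 3.20 μmol/min.

3.20 μmol/min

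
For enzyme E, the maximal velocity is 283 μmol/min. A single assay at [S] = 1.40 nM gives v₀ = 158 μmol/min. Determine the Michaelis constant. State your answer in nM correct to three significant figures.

1.11 nM

From v = Vmax[S]/(Km+[S]), Km = [S](Vmax − v)/v.
Km = 1.40 × (283 − 158) / 158 = 175.0/158 = 1.11 nM.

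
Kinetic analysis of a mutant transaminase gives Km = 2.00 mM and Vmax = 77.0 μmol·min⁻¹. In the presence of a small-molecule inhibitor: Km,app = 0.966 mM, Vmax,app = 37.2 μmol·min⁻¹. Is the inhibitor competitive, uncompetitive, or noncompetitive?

uncompetitive

Both Km and Vmax decrease by the same factor (~2.07-fold) — characteristic of uncompetitive inhibition.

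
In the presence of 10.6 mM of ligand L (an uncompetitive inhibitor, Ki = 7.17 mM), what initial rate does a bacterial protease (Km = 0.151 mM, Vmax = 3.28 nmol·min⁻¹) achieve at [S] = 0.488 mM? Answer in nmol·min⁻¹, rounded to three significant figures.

1.18 nmol·min⁻¹

With α = 1 + [I]/Ki = 1 + 10.6/7.17 = 2.478, the uncompetitive rate law is v = (Vmax/α)·[S] / (Km/α + [S]).
v = (3.28/2.478)×0.488 / (0.151/2.478 + 0.488) = 0.6458/0.5489 = 1.18 nmol·min⁻¹.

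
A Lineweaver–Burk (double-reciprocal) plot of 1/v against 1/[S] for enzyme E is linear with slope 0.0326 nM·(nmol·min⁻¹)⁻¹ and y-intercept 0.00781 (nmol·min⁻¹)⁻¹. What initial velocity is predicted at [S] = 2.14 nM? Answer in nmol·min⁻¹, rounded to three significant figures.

The y-intercept is 1/Vmax, so Vmax = 1/0.00781 = 128 nmol·min⁻¹.
The slope is Km/Vmax, so Km = 0.0326 × 128 = 4.17 nM.
Then v = 128 × 2.14/(4.17 + 2.14) = 43.4 nmol·min⁻¹.

43.4 nmol·min⁻¹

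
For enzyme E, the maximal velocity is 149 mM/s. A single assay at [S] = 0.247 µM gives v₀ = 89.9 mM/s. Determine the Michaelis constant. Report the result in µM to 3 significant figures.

From v = Vmax[S]/(Km+[S]), Km = [S](Vmax − v)/v.
Km = 0.247 × (149 − 89.9) / 89.9 = 14.60/89.9 = 0.162 µM.

0.162 µM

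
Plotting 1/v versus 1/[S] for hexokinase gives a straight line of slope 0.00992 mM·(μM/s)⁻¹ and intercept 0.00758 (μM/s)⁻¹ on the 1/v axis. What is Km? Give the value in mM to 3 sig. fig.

1.31 mM

y-intercept = 1/Vmax ⇒ Vmax = 132 μM/s; slope = Km/Vmax ⇒ Km = slope × Vmax.
Km = 0.00992 × 132 = 1.31 mM.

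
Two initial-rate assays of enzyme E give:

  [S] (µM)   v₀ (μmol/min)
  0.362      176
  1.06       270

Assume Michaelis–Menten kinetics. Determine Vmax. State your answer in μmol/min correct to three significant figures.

373 μmol/min

From v = Vmax[S]/(Km+[S]), each point gives Vmax = v(Km+[S])/[S].
Equating: 176(Km+0.362)/0.362 = 270(Km+1.06)/1.06.
486.2·Km + 176 = 254.7·Km + 270, so (486.2 − 254.7)·Km = 270 − 176.
Km = 94.00/231.5 = 0.406 µM; then Vmax = 176(0.406+0.362)/0.362 = 373 μmol/min.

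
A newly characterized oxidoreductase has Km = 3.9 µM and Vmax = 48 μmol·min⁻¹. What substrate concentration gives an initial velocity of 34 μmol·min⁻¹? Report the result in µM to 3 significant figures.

9.47 µM

Rearranging v = Vmax[S]/(Km+[S]) gives [S] = Km·v/(Vmax − v).
[S] = 3.9 × 34 / (48 − 34) = 132.6/14.00 = 9.47 µM.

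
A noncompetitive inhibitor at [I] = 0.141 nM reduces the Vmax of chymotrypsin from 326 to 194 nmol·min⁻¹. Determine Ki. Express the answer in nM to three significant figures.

Noncompetitive: Vmax,app = Vmax/α with α = 1 + [I]/Ki.
α = Vmax/Vmax,app = 326/194 = 1.680.
Since α = 1 + [I]/Ki, [I]/Ki = 1.680 − 1 = 0.6804 and Ki = 0.141/0.6804 = 0.207 nM.

0.207 nM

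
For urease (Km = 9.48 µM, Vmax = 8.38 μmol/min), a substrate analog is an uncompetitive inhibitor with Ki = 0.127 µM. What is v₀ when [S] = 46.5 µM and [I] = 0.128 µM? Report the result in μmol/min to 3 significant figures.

α = 1 + [I]/Ki = 1 + 0.128/0.127 = 2.008.
For an uncompetitive inhibitor, both parameters are divided by α, giving Vmax/α and Km/α: Km,app = 4.72 µM, Vmax,app = 4.17 μmol/min.
v = Vmax,app·[S]/(Km,app + [S]) = 4.17 × 46.5/(4.72 + 46.5) = 3.79 μmol/min.

3.79 μmol/min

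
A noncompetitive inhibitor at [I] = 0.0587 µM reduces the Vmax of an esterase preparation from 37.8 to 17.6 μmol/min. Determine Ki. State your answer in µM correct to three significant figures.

Noncompetitive: Vmax,app = Vmax/α with α = 1 + [I]/Ki.
α = Vmax/Vmax,app = 37.8/17.6 = 2.148.
Since α = 1 + [I]/Ki, [I]/Ki = 2.148 − 1 = 1.148 and Ki = 0.0587/1.148 = 0.0511 µM.

0.0511 µM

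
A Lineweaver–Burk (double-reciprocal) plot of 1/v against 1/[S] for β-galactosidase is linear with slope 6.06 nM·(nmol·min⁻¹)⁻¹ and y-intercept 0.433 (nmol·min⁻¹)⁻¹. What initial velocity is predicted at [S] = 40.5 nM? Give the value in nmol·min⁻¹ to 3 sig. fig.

1.72 nmol·min⁻¹

The y-intercept is 1/Vmax, so Vmax = 1/0.433 = 2.31 nmol·min⁻¹.
The slope is Km/Vmax, so Km = 6.06 × 2.31 = 14.0 nM.
Then v = 2.31 × 40.5/(14.0 + 40.5) = 1.72 nmol·min⁻¹.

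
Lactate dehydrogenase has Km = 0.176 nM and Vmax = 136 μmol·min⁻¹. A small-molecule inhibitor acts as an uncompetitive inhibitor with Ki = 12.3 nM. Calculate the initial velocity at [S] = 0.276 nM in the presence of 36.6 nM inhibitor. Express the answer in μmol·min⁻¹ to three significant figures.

29.5 μmol·min⁻¹

With α = 1 + [I]/Ki = 1 + 36.6/12.3 = 3.976, the uncompetitive rate law is v = (Vmax/α)·[S] / (Km/α + [S]).
v = (136/3.976)×0.276 / (0.176/3.976 + 0.276) = 9.442/0.3203 = 29.5 μmol·min⁻¹.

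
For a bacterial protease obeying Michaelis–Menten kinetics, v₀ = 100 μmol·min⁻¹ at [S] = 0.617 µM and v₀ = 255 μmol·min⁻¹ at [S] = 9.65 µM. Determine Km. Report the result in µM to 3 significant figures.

1.14 µM

From v = Vmax[S]/(Km+[S]), each point gives Vmax = v(Km+[S])/[S].
Equating: 100(Km+0.617)/0.617 = 255(Km+9.65)/9.65.
162.1·Km + 100 = 26.42·Km + 255, so (162.1 − 26.42)·Km = 255 − 100.
Km = 155.0/135.6 = 1.14 µM; then Vmax = 100(1.14+0.617)/0.617 = 285 μmol·min⁻¹.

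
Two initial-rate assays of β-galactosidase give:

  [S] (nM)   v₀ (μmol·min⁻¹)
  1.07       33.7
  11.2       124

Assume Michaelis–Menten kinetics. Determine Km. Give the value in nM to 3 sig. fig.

In reciprocal form, 1/v = (Km/Vmax)·(1/[S]) + 1/Vmax. The two points give (1/[S], 1/v) = (0.9346, 0.02967) and (0.08929, 0.008065).
Slope = (0.02967 − 0.008065)/(0.9346 − 0.08929) = 0.02556; intercept = 0.02967 − 0.02556×0.9346 = 0.005782.
Vmax = 1/intercept = 173 μmol·min⁻¹; Km = slope × Vmax = 0.02556 × 173 = 4.42 nM.

4.42 nM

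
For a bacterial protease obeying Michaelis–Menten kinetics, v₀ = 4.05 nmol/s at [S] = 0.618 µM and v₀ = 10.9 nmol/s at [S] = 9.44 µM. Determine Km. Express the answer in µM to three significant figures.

From v = Vmax[S]/(Km+[S]), each point gives Vmax = v(Km+[S])/[S].
Equating: 4.05(Km+0.618)/0.618 = 10.9(Km+9.44)/9.44.
6.553·Km + 4.05 = 1.155·Km + 10.9, so (6.553 − 1.155)·Km = 10.9 − 4.05.
Km = 6.850/5.399 = 1.27 µM; then Vmax = 4.05(1.27+0.618)/0.618 = 12.4 nmol/s.

1.27 µM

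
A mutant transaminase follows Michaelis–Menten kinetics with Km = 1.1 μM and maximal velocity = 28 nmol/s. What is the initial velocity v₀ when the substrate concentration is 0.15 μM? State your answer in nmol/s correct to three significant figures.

3.36 nmol/s

[S]/(Km+[S]) = 0.15/1.250 = 0.1200, the fractional saturation.
v = 0.1200 × Vmax = 0.1200 × 28 = 3.36 nmol/s.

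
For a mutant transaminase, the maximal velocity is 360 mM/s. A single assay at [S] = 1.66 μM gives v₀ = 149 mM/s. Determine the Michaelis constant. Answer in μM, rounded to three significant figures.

v/Vmax = 149/360 = 0.4139 = [S]/(Km+[S]).
So Km + [S] = [S]/0.4139 = 4.011 μM, giving Km = 4.011 − 1.66 = 2.35 μM.

2.35 μM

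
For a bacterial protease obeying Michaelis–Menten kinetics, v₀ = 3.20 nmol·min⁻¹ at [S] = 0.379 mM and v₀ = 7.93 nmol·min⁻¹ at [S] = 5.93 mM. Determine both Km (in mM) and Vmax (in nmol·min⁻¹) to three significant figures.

Km = 0.666 mM; Vmax = 8.82 nmol·min⁻¹

In reciprocal form, 1/v = (Km/Vmax)·(1/[S]) + 1/Vmax. The two points give (1/[S], 1/v) = (2.639, 0.3125) and (0.1686, 0.1261).
Slope = (0.3125 − 0.1261)/(2.639 − 0.1686) = 0.07547; intercept = 0.3125 − 0.07547×2.639 = 0.1134.
Vmax = 1/intercept = 8.82 nmol·min⁻¹; Km = slope × Vmax = 0.07547 × 8.82 = 0.666 mM.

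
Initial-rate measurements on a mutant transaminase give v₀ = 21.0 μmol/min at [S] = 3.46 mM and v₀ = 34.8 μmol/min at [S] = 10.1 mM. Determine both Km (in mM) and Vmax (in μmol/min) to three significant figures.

Km = 5.26 mM; Vmax = 52.9 μmol/min

In reciprocal form, 1/v = (Km/Vmax)·(1/[S]) + 1/Vmax. The two points give (1/[S], 1/v) = (0.2890, 0.04762) and (0.09901, 0.02874).
Slope = (0.04762 − 0.02874)/(0.2890 − 0.09901) = 0.09938; intercept = 0.04762 − 0.09938×0.2890 = 0.01890.
Vmax = 1/intercept = 52.9 μmol/min; Km = slope × Vmax = 0.09938 × 52.9 = 5.26 mM.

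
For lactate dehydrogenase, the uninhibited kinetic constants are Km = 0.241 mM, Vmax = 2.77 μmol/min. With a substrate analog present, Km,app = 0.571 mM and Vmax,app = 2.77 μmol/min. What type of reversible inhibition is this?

competitive

Km increases (0.241 → 0.571 mM) while Vmax is unchanged — the hallmark of competitive inhibition.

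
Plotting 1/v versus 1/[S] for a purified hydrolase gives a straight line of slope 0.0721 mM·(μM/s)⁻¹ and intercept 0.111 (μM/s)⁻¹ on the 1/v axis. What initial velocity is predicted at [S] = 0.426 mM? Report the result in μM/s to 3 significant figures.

The y-intercept is 1/Vmax, so Vmax = 1/0.111 = 9.01 μM/s.
The slope is Km/Vmax, so Km = 0.0721 × 9.01 = 0.650 mM.
Then v = 9.01 × 0.426/(0.650 + 0.426) = 3.57 μM/s.

3.57 μM/s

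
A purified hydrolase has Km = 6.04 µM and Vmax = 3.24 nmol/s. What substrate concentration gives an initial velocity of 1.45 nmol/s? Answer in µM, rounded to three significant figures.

Rearranging v = Vmax[S]/(Km+[S]) gives [S] = Km·v/(Vmax − v).
[S] = 6.04 × 1.45 / (3.24 − 1.45) = 8.758/1.790 = 4.89 µM.

4.89 µM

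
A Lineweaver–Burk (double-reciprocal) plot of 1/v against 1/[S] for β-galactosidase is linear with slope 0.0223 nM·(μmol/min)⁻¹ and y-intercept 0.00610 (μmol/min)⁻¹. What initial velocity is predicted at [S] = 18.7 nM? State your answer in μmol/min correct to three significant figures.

137 μmol/min

The y-intercept is 1/Vmax, so Vmax = 1/0.00610 = 164 μmol/min.
The slope is Km/Vmax, so Km = 0.0223 × 164 = 3.66 nM.
Then v = 164 × 18.7/(3.66 + 18.7) = 137 μmol/min.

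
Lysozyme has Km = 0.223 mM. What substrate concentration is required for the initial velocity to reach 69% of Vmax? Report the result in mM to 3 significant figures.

0.496 mM

v/Vmax = [S]/(Km+[S]) = 0.69, so [S] = Km·0.69/(1 − 0.69) = 0.223 × 2.226.
[S] = 0.496 mM.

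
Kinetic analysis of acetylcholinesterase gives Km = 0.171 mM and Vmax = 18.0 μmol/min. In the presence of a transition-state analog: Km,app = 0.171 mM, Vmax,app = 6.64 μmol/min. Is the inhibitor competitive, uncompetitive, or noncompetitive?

noncompetitive

Vmax decreases (18.0 → 6.64 μmol/min) while Km is unchanged — pure noncompetitive inhibition.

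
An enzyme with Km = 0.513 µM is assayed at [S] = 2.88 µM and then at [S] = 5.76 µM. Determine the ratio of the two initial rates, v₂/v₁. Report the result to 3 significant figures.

1.08

Since Vmax cancels, v₂/v₁ = [S]₂(Km+[S]₁) / [S]₁(Km+[S]₂).
= 5.76×(0.513+2.88) / (2.88×(0.513+5.76)) = 19.54/18.07 = 1.08.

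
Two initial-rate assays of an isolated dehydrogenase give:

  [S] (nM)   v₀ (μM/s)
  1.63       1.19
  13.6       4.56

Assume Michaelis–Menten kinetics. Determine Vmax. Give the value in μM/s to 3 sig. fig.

7.42 μM/s

In reciprocal form, 1/v = (Km/Vmax)·(1/[S]) + 1/Vmax. The two points give (1/[S], 1/v) = (0.6135, 0.8403) and (0.07353, 0.2193).
Slope = (0.8403 − 0.2193)/(0.6135 − 0.07353) = 1.150; intercept = 0.8403 − 1.150×0.6135 = 0.1347.
Vmax = 1/intercept = 7.42 μM/s; Km = slope × Vmax = 1.150 × 7.42 = 8.54 nM.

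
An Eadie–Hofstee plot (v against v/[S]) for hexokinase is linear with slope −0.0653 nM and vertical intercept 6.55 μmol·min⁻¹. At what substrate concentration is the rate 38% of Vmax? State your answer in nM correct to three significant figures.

The Eadie–Hofstee slope gives Km = 0.0653 nM (slope = −Km).
v/Vmax = [S]/(Km+[S]) = 0.38 ⇒ [S] = Km·0.38/(1−0.38) = 0.0653 × 0.6129 = 0.0400 nM.

0.0400 nM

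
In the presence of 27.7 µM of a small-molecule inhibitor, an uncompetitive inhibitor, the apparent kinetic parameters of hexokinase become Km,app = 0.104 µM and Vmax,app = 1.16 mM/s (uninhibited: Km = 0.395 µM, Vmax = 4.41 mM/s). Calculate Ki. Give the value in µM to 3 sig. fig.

Uncompetitive: Vmax,app = Vmax/α (and Km,app = Km/α) with α = 1 + [I]/Ki.
α = Vmax/Vmax,app = 4.41/1.16 = 3.802.
Since α = 1 + [I]/Ki, [I]/Ki = 3.802 − 1 = 2.802 and Ki = 27.7/2.802 = 9.89 µM.

9.89 µM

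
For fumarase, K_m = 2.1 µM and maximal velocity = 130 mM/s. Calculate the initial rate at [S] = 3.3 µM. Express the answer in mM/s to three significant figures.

79.4 mM/s

[S]/(Km+[S]) = 3.3/5.400 = 0.6111, the fractional saturation.
v = 0.6111 × Vmax = 0.6111 × 130 = 79.4 mM/s.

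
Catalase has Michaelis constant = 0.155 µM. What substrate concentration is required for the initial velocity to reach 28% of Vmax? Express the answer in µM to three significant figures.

0.0603 µM

v/Vmax = [S]/(Km+[S]) = 0.28, so [S] = Km·0.28/(1 − 0.28) = 0.155 × 0.3889.
[S] = 0.0603 µM.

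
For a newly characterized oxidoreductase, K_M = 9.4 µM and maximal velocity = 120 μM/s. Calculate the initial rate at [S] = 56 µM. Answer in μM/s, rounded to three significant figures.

[S]/(Km+[S]) = 56/65.40 = 0.8563, the fractional saturation.
v = 0.8563 × Vmax = 0.8563 × 120 = 103 μM/s.

103 μM/s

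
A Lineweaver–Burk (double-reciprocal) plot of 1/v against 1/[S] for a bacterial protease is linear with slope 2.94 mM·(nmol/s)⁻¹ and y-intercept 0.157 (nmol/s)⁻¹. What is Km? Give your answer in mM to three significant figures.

18.7 mM

y-intercept = 1/Vmax ⇒ Vmax = 6.37 nmol/s; slope = Km/Vmax ⇒ Km = slope × Vmax.
Km = 2.94 × 6.37 = 18.7 mM.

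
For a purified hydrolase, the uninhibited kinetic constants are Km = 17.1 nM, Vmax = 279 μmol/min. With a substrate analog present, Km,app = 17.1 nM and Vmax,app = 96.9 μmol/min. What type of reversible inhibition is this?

noncompetitive

Vmax decreases (279 → 96.9 μmol/min) while Km is unchanged — pure noncompetitive inhibition.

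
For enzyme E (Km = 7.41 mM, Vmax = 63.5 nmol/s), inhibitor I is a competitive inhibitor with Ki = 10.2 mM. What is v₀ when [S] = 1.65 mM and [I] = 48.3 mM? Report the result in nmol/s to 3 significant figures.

With α = 1 + [I]/Ki = 1 + 48.3/10.2 = 5.735, the competitive rate law is v = Vmax[S] / (αKm + [S]).
v = 63.5×1.65 / (5.735×7.41 + 1.65) = 104.8/44.15 = 2.37 nmol/s.

2.37 nmol/s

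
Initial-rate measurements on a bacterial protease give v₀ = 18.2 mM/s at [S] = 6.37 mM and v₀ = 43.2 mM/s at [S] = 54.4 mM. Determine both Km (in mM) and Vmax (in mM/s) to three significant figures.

In reciprocal form, 1/v = (Km/Vmax)·(1/[S]) + 1/Vmax. The two points give (1/[S], 1/v) = (0.1570, 0.05495) and (0.01838, 0.02315).
Slope = (0.05495 − 0.02315)/(0.1570 − 0.01838) = 0.2294; intercept = 0.05495 − 0.2294×0.1570 = 0.01893.
Vmax = 1/intercept = 52.8 mM/s; Km = slope × Vmax = 0.2294 × 52.8 = 12.1 mM.

Km = 12.1 mM; Vmax = 52.8 mM/s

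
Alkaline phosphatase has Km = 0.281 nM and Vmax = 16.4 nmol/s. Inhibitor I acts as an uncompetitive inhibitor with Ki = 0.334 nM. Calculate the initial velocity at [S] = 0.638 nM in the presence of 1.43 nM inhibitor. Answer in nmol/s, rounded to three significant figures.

α = 1 + [I]/Ki = 1 + 1.43/0.334 = 5.281.
For an uncompetitive inhibitor, both parameters are divided by α, giving Vmax/α and Km/α: Km,app = 0.0532 nM, Vmax,app = 3.11 nmol/s.
v = Vmax,app·[S]/(Km,app + [S]) = 3.11 × 0.638/(0.0532 + 0.638) = 2.87 nmol/s.

2.87 nmol/s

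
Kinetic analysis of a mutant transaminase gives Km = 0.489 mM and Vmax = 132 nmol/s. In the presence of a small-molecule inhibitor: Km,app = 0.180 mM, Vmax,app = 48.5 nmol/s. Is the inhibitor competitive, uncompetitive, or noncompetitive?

uncompetitive

Both Km and Vmax decrease by the same factor (~2.72-fold) — characteristic of uncompetitive inhibition.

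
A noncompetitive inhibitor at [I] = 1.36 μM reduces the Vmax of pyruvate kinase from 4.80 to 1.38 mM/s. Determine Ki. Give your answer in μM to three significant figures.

0.549 μM

Noncompetitive: Vmax,app = Vmax/α with α = 1 + [I]/Ki.
α = Vmax/Vmax,app = 4.80/1.38 = 3.478.
Since α = 1 + [I]/Ki, [I]/Ki = 3.478 − 1 = 2.478 and Ki = 1.36/2.478 = 0.549 μM.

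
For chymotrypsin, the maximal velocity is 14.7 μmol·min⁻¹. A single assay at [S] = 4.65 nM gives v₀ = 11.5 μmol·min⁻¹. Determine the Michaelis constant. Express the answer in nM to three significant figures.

v/Vmax = 11.5/14.7 = 0.7823 = [S]/(Km+[S]).
So Km + [S] = [S]/0.7823 = 5.944 nM, giving Km = 5.944 − 4.65 = 1.29 nM.

1.29 nM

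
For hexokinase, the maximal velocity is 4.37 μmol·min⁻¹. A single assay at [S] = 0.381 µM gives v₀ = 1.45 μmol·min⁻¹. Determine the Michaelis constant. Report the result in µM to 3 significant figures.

0.767 µM

From v = Vmax[S]/(Km+[S]), Km = [S](Vmax − v)/v.
Km = 0.381 × (4.37 − 1.45) / 1.45 = 1.113/1.45 = 0.767 µM.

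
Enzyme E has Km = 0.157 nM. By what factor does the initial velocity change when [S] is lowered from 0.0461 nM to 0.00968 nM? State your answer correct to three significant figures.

Since Vmax cancels, v₂/v₁ = [S]₂(Km+[S]₁) / [S]₁(Km+[S]₂).
= 0.00968×(0.157+0.0461) / (0.0461×(0.157+0.00968)) = 0.001966/0.007684 = 0.256.

0.256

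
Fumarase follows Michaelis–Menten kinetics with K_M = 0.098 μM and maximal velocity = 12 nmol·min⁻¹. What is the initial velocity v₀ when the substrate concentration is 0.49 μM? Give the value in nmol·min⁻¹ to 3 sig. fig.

[S]/(Km+[S]) = 0.49/0.5880 = 0.8333, the fractional saturation.
v = 0.8333 × Vmax = 0.8333 × 12 = 10.0 nmol·min⁻¹.

10.0 nmol·min⁻¹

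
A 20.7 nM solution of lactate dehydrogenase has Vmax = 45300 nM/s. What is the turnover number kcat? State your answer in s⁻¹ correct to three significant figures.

kcat = Vmax/[E]total = 45300 nM/s / 20.7 nM = 2190 s⁻¹.

2190 s⁻¹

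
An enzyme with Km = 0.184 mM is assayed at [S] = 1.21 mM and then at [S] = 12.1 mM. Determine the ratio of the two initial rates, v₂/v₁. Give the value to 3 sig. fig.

1.13

The fractional saturations are [S]/(Km+[S]) = 1.21/1.394 = 0.8680 and 12.1/12.28 = 0.9850.
v₂/v₁ is just their ratio: 0.9850/0.8680 = 1.13.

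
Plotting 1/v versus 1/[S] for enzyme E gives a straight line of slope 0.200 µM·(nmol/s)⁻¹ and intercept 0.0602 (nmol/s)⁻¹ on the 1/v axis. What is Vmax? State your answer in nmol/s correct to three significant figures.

16.6 nmol/s

The y-intercept of a Lineweaver–Burk plot equals 1/Vmax, so Vmax = 1/0.0602 = 16.6 nmol/s.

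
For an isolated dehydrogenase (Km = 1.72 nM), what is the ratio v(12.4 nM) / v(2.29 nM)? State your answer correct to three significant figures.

The fractional saturations are [S]/(Km+[S]) = 2.29/4.010 = 0.5711 and 12.4/14.12 = 0.8782.
v₂/v₁ is just their ratio: 0.8782/0.5711 = 1.54.

1.54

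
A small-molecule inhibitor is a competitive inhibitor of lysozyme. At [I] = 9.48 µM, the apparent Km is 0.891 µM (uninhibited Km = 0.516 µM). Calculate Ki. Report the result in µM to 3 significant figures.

13.0 µM

Competitive: Km,app = α·Km with α = 1 + [I]/Ki.
α = Km,app/Km = 0.891/0.516 = 1.727.
Ki = [I]/(α − 1) = 9.48/0.7267 = 13.0 µM.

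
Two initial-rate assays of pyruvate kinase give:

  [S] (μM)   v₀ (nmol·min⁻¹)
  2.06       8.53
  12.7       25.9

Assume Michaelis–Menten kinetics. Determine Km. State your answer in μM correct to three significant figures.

8.27 μM

From v = Vmax[S]/(Km+[S]), each point gives Vmax = v(Km+[S])/[S].
Equating: 8.53(Km+2.06)/2.06 = 25.9(Km+12.7)/12.7.
4.141·Km + 8.53 = 2.039·Km + 25.9, so (4.141 − 2.039)·Km = 25.9 − 8.53.
Km = 17.37/2.101 = 8.27 μM; then Vmax = 8.53(8.27+2.06)/2.06 = 42.8 nmol·min⁻¹.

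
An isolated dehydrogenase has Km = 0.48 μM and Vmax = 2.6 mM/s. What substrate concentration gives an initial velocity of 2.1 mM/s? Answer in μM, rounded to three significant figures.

2.02 μM

Rearranging v = Vmax[S]/(Km+[S]) gives [S] = Km·v/(Vmax − v).
[S] = 0.48 × 2.1 / (2.6 − 2.1) = 1.008/0.5000 = 2.02 μM.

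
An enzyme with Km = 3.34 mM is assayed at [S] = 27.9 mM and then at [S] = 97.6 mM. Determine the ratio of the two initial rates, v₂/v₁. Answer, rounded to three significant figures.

1.08

The fractional saturations are [S]/(Km+[S]) = 27.9/31.24 = 0.8931 and 97.6/100.9 = 0.9669.
v₂/v₁ is just their ratio: 0.9669/0.8931 = 1.08.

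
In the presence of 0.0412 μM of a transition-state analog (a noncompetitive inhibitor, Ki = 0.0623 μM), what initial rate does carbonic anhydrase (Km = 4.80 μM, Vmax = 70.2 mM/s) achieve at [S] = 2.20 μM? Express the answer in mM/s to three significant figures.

13.3 mM/s

α = 1 + [I]/Ki = 1 + 0.0412/0.0623 = 1.661.
For a noncompetitive inhibitor, Vmax is reduced to Vmax/α while Km is unchanged: Km,app = 4.80 μM, Vmax,app = 42.3 mM/s.
v = Vmax,app·[S]/(Km,app + [S]) = 42.3 × 2.20/(4.80 + 2.20) = 13.3 mM/s.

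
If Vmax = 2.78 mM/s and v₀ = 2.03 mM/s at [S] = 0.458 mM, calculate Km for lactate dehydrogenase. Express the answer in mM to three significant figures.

0.169 mM

From v = Vmax[S]/(Km+[S]), Km = [S](Vmax − v)/v.
Km = 0.458 × (2.78 − 2.03) / 2.03 = 0.3435/2.03 = 0.169 mM.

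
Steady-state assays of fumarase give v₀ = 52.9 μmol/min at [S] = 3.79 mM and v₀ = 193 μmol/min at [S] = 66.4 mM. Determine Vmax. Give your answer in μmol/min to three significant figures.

In reciprocal form, 1/v = (Km/Vmax)·(1/[S]) + 1/Vmax. The two points give (1/[S], 1/v) = (0.2639, 0.01890) and (0.01506, 0.005181).
Slope = (0.01890 − 0.005181)/(0.2639 − 0.01506) = 0.05516; intercept = 0.01890 − 0.05516×0.2639 = 0.004351.
Vmax = 1/intercept = 230 μmol/min; Km = slope × Vmax = 0.05516 × 230 = 12.7 mM.

230 μmol/min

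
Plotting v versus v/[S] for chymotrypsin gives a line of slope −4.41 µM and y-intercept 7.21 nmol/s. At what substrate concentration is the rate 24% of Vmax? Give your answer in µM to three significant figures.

The Eadie–Hofstee slope gives Km = 4.41 µM (slope = −Km).
v/Vmax = [S]/(Km+[S]) = 0.24 ⇒ [S] = Km·0.24/(1−0.24) = 4.41 × 0.3158 = 1.39 µM.

1.39 µM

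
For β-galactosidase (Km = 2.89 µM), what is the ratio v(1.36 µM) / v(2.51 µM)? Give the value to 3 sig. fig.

0.688

Since Vmax cancels, v₂/v₁ = [S]₂(Km+[S]₁) / [S]₁(Km+[S]₂).
= 1.36×(2.89+2.51) / (2.51×(2.89+1.36)) = 7.344/10.67 = 0.688.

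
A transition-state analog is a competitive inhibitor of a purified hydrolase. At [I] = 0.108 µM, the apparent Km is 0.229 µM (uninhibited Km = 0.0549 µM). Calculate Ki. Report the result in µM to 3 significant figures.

Competitive: Km,app = α·Km with α = 1 + [I]/Ki.
α = Km,app/Km = 0.229/0.0549 = 4.171.
Since α = 1 + [I]/Ki, [I]/Ki = 4.171 − 1 = 3.171 and Ki = 0.108/3.171 = 0.0341 µM.

0.0341 µM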